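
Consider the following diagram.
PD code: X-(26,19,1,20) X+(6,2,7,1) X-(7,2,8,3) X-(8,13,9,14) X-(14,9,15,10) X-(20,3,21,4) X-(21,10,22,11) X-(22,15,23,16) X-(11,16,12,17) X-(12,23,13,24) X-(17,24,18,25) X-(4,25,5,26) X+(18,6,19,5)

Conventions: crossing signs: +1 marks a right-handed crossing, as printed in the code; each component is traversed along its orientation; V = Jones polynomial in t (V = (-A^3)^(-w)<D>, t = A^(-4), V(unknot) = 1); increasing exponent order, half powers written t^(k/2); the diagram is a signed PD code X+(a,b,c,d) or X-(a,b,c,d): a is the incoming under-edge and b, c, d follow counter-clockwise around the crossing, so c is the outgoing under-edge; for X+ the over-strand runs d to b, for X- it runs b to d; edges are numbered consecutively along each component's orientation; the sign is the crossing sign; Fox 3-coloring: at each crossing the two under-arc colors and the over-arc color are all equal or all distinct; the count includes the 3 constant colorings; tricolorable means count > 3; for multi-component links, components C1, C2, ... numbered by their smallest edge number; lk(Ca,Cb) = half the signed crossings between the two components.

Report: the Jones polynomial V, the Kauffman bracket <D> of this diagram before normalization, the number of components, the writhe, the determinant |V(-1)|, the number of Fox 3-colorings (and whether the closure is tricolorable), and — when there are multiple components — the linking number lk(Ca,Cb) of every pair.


V = t^-11 - 3t^-10 + 3t^-9 - 4t^-8 + 4t^-7 - 3t^-6 + 3t^-5 - t^-4 + t^-3
<D> = -A^-15 + A^-11 - 3A^-7 + 3A^-3 - 4A + 4A^5 - 3A^9 + 3A^13 - A^17 (w = -9)
1 component over 13 crossings, w = -9
3 Fox colorings among 3^13, |V(-1)| = 23: not tricolorable
why: det 23 = |V(-1)|; not divisible by 3, so not tricolorable


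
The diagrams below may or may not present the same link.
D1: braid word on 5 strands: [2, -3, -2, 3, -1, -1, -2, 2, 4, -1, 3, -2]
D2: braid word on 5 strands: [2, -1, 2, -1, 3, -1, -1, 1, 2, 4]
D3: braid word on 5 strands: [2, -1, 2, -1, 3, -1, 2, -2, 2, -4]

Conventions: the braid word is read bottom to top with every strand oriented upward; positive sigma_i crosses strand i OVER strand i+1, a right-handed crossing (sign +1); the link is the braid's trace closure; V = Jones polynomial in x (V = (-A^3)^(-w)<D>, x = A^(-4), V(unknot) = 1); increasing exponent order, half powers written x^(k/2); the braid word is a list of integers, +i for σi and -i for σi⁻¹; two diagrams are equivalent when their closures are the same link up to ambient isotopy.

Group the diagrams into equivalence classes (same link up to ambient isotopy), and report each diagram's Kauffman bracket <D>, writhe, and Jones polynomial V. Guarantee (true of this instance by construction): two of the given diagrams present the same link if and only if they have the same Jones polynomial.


equivalence classes: {D1} | {D2, D3}
D1 (bracket A^-2 + A^6 - A^10; 12 crossings at w = -2): V = -x^-4 + x^-3 + x^-1
V(D2) = -x^-3 + 2x^-2 - 2x^-1 + 3 - 2x + 2x^2 - x^3  (w +2, c 10, <D> = -A^-6 + 2A^-2 - 2A^2 + 3A^6 - 2A^10 + 2A^14 - A^18)
V(D3) = -x^-3 + 2x^-2 - 2x^-1 + 3 - 2x + 2x^2 - x^3  [10 crossings, <D> = -A^-12 + 2A^-8 - 2A^-4 + 3 - 2A^4 + 2A^8 - A^12, w = 0]
key observation: comparing 3 Jones polynomials yields 2 groups


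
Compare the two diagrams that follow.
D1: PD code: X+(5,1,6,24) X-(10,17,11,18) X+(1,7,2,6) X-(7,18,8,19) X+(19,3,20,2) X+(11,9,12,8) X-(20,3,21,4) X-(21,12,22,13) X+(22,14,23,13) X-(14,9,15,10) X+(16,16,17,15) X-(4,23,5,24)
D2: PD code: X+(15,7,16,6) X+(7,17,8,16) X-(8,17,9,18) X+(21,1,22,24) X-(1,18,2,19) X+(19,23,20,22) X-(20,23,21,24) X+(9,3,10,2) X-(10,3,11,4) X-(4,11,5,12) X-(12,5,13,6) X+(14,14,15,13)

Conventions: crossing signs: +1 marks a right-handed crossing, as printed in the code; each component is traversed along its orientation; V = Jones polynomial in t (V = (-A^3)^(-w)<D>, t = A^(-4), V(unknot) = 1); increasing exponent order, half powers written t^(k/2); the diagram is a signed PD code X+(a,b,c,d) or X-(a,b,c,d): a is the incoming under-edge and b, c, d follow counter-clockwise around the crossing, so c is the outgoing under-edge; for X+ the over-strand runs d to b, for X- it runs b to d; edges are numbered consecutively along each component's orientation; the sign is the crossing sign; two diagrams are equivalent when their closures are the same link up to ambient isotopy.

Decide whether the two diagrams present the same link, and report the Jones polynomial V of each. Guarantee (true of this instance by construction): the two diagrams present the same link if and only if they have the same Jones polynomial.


same link: yes
V(D1) = 1  [12 crossings, <D> = 1, w = 0]
D2 (bracket 1; 12 crossings at w = 0): V = 1
note: from 12 to 12 crossings by R-moves: one link, two diagrams


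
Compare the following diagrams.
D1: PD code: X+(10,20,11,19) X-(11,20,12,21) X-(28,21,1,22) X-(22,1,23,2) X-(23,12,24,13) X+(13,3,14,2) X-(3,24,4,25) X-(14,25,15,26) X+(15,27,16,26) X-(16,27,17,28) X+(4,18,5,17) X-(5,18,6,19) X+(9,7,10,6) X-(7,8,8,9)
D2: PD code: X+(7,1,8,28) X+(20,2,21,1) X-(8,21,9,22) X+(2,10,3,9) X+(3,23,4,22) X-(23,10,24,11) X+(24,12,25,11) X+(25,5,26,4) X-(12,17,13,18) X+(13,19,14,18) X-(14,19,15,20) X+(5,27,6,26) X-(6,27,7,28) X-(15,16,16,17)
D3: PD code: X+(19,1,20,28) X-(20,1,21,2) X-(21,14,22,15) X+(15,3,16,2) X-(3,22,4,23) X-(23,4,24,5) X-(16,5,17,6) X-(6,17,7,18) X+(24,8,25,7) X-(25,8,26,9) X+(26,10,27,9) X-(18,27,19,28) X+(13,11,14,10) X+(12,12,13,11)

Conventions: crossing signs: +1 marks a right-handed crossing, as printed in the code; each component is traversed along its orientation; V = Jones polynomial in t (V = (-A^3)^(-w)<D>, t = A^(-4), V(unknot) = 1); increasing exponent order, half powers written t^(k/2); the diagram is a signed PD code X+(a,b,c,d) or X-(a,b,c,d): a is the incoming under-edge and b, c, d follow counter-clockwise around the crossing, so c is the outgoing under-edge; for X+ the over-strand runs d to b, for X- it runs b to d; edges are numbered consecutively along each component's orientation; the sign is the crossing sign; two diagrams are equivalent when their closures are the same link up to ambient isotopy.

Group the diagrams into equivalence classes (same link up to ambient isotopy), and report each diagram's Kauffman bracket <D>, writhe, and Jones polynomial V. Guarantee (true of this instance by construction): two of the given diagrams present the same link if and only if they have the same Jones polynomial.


grouping into links: {D1} | {D2} | {D3}
V(D1) = -t^-6 + t^-5 - t^-4 + 2t^-3 - t^-2 + t^-1  (w -4, c 14, <D> = A^-8 - A^-4 + 2 - A^4 + A^8 - A^12)
V(D2) = t - t^2 + 2t^3 - t^4 + t^5 - t^6  (w +2, c 14, <D> = -A^-18 + A^-14 - A^-10 + 2A^-6 - A^-2 + A^2)
V(D3) = t^-7 - 2t^-6 + 2t^-5 - 3t^-4 + 3t^-3 - 2t^-2 + 2t^-1  (w -2, c 14, <D> = 2A^-2 - 2A^2 + 3A^6 - 3A^10 + 2A^14 - 2A^18 + A^22)
key observation: V(t) takes 3 values over 3 diagrams, fixing the grouping


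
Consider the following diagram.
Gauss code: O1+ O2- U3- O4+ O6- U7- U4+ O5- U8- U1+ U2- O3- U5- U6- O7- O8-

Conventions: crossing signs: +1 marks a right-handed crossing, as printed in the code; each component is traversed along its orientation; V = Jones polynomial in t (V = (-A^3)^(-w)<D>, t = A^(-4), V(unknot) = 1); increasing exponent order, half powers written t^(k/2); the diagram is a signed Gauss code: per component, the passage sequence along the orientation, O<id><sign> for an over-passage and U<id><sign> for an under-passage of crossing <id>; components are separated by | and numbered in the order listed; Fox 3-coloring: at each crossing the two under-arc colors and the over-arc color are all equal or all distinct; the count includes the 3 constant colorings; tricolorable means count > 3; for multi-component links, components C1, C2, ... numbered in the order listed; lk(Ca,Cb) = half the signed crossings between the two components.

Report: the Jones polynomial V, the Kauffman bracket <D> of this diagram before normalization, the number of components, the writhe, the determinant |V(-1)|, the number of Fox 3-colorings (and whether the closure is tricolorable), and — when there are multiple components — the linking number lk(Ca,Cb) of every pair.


Jones polynomial: V(t) = -t^-6 + t^-5 - t^-4 + 2t^-3 - t^-2 + t^-1
<D> = A^-8 - A^-4 + 2 - A^4 + A^8 - A^12; writhe -4
components 1, writhe -4 (8 crossings)
3-colorings: 3 of 3^8, det 7 — not tricolorable
note: the span of V is 5, forcing >= 5 crossings in any diagram


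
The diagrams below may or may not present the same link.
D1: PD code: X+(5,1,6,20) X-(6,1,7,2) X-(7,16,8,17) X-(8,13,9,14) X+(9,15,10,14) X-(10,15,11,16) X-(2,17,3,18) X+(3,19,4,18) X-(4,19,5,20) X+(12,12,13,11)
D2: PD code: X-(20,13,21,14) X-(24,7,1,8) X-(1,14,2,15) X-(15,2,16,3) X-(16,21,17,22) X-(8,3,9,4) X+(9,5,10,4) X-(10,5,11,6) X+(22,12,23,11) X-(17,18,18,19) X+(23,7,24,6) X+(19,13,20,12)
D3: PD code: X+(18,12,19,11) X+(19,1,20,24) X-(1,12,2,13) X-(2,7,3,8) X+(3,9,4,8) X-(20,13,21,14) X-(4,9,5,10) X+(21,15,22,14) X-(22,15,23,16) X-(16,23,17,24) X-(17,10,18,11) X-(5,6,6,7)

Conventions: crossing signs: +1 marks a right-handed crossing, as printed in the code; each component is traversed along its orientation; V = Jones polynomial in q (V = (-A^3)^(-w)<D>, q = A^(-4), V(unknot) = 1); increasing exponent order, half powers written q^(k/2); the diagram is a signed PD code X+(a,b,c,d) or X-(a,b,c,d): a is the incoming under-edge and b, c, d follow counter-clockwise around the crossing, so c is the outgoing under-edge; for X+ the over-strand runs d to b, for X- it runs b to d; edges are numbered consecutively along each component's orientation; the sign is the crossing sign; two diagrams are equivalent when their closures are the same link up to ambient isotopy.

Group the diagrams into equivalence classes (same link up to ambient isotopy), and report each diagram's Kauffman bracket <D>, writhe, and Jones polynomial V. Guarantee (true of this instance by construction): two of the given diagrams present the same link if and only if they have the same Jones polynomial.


grouping into links: {D1, D2, D3}
V(D1) = 1  (w -2, c 10, <D> = A^-6)
D2 (bracket A^-12; 12 crossings at w = -4): V = 1
D3 (bracket A^-12; 12 crossings at w = -4): V = 1
why: one V(q) for all 3 diagrams — one class (guaranteed)


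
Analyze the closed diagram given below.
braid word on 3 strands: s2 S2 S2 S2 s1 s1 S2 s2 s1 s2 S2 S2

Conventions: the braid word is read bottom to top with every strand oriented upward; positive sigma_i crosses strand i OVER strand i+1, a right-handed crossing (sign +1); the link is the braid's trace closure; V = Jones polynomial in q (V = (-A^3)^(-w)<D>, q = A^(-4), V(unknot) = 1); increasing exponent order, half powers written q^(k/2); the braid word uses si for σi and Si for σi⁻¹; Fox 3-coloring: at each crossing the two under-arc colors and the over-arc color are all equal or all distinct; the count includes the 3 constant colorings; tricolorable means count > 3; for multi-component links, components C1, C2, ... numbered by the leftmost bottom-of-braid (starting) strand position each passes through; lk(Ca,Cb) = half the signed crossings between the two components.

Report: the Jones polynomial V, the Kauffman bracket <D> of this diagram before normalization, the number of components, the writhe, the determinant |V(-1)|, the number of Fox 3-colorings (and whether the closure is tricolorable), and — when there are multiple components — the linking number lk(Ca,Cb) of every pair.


V = -q^-3 + q^-2 - q^-1 + 3 - q + q^2 - q^3
<D> = -A^-12 + A^-8 - A^-4 + 3 - A^4 + A^8 - A^12 (w = 0)
1 component over 12 crossings, w = 0
27 Fox colorings among 3^12, |V(-1)| = 9: tricolorable
why: w = 0 shifts under R1 moves; the (-A^3)^(0) factor cancels that in V


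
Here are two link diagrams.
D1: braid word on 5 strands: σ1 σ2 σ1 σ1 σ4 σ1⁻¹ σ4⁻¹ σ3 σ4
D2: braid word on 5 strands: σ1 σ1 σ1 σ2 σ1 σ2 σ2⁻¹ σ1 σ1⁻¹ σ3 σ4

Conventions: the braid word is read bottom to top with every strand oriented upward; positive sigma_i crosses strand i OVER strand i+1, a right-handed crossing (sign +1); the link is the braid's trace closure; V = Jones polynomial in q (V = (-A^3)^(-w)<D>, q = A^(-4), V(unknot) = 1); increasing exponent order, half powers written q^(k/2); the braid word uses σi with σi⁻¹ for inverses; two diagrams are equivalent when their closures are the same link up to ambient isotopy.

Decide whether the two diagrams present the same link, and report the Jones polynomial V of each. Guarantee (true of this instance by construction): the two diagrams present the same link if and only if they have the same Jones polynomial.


equivalent: no
D1 (bracket A^5 + A^13; 9 crossings at w = +5): V = -q^(1/2) - q^(5/2)
D2 (bracket A^-1 - A^3 + A^7 + A^15; 11 crossings at w = +7): V = -q^(3/2) - q^(7/2) + q^(9/2) - q^(11/2)
key observation: V(q) takes 2 values over 2 diagrams, fixing the grouping


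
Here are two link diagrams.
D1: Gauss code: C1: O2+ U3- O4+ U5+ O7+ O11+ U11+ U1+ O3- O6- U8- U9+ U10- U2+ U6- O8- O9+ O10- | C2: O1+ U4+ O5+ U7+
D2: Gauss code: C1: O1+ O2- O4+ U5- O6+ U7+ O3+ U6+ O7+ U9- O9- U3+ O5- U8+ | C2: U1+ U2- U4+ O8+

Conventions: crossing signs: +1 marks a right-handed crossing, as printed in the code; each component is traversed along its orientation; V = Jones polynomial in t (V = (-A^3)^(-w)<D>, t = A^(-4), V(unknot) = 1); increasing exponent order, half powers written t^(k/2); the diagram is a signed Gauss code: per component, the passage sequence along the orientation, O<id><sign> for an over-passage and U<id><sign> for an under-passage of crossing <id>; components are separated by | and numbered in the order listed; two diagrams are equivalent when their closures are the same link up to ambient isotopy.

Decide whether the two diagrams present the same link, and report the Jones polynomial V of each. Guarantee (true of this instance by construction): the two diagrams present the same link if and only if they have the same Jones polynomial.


equivalent: no
D1 (bracket A^-13 - A^-9 + A^-5 + A^3; 11 crossings at w = +3): V = -t^(3/2) - t^(7/2) + t^(9/2) - t^(11/2)
D2 (bracket -A^-17 + A^-13 - A^-9 + 2A^-5 + A^3; 9 crossings at w = +3): V = -t^(3/2) - 2t^(7/2) + t^(9/2) - t^(11/2) + t^(13/2)
key observation: 2 values of V(t) split the 2 diagrams


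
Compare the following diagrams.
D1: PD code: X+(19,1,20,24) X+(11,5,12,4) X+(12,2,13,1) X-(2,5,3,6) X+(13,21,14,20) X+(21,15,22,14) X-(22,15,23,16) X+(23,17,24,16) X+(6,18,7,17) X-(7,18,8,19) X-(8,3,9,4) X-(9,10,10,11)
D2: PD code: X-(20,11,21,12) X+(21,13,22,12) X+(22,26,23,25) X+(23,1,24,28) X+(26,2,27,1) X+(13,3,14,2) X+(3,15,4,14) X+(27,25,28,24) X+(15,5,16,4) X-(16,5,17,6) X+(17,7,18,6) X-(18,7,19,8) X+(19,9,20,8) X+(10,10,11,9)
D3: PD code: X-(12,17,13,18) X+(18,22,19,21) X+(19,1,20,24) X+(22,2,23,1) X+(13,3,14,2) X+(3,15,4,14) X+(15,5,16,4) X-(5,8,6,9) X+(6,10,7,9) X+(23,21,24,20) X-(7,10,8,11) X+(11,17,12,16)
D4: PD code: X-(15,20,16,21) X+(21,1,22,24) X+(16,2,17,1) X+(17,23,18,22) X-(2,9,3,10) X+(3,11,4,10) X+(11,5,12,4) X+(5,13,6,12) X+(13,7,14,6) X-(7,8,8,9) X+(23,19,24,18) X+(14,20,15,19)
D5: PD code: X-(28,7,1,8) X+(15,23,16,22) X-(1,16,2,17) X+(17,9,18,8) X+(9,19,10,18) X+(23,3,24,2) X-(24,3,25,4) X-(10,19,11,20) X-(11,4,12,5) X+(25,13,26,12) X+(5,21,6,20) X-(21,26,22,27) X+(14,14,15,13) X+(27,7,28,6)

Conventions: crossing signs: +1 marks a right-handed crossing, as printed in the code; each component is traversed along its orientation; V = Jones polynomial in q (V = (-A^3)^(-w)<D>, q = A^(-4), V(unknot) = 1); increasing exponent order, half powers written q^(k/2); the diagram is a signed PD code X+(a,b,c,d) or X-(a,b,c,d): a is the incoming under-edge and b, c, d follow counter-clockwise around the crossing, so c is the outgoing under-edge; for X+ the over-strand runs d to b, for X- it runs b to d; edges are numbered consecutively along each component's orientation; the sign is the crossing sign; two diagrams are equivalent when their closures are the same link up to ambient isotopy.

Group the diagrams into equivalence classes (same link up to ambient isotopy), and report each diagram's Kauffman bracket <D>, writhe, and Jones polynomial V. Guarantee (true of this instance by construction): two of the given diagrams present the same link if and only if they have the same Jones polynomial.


equivalence classes: {D1} | {D2, D3, D4} | {D5}
D1 (bracket -A^-10 + A^-6 + A^2; 12 crossings at w = +2): V = q + q^3 - q^4
D2 (bracket A^-8 - 2A^-4 + 1 - 2A^4 + 2A^8 + A^16; 14 crossings at w = +8): V = q^2 + 2q^4 - 2q^5 + q^6 - 2q^7 + q^8
D3 (bracket A^-14 - 2A^-10 + A^-6 - 2A^-2 + 2A^2 + A^10; 12 crossings at w = +6): V = q^2 + 2q^4 - 2q^5 + q^6 - 2q^7 + q^8
V(D4) = q^2 + 2q^4 - 2q^5 + q^6 - 2q^7 + q^8  (w +6, c 12, <D> = A^-14 - 2A^-10 + A^-6 - 2A^-2 + 2A^2 + A^10)
D5 (bracket A^-10 - 2A^-6 + 3A^-2 - 4A^2 + 4A^6 - 3A^10 + 3A^14 - A^18; 14 crossings at w = +2): V = -q^-3 + 3q^-2 - 3q^-1 + 4 - 4q + 3q^2 - 2q^3 + q^4
key observation: 3 values of V(q) split the 5 diagrams


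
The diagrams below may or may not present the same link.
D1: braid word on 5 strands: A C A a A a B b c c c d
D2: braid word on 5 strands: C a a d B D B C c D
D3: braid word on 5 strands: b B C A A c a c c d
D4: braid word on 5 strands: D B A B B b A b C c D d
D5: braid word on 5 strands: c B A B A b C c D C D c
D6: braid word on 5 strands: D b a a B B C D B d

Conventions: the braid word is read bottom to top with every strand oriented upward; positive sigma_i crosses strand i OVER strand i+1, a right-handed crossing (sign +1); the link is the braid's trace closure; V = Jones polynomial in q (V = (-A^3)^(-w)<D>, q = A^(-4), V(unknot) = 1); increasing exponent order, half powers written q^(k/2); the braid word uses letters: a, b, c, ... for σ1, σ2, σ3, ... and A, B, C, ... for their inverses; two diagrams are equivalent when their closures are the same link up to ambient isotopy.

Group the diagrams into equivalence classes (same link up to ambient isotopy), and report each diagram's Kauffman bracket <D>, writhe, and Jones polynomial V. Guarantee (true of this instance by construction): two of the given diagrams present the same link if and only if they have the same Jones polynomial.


classes: {D1, D3} | {D2, D6} | {D4, D5}
V(D1) = 1 + q + q^2 + q^3  [12 crossings, <D> = A^-6 + A^-2 + A^2 + A^6, w = +2]
V(D2) = q^-2 + 2 + q^2  (w -2, c 10, <D> = A^-14 + 2A^-6 + A^2)
V(D3) = 1 + q + q^2 + q^3  (w +2, c 10, <D> = A^-6 + A^-2 + A^2 + A^6)
V(D4) = q^-3 + q^-2 + q^-1 + 1  (w -4, c 12, <D> = A^-12 + A^-8 + A^-4 + 1)
D5 (bracket A^-12 + A^-8 + A^-4 + 1; 12 crossings at w = -4): V = q^-3 + q^-2 + q^-1 + 1
V(D6) = q^-2 + 2 + q^2  [10 crossings, <D> = A^-14 + 2A^-6 + A^2, w = -2]
note: 3 values of V(q) split the 6 diagrams


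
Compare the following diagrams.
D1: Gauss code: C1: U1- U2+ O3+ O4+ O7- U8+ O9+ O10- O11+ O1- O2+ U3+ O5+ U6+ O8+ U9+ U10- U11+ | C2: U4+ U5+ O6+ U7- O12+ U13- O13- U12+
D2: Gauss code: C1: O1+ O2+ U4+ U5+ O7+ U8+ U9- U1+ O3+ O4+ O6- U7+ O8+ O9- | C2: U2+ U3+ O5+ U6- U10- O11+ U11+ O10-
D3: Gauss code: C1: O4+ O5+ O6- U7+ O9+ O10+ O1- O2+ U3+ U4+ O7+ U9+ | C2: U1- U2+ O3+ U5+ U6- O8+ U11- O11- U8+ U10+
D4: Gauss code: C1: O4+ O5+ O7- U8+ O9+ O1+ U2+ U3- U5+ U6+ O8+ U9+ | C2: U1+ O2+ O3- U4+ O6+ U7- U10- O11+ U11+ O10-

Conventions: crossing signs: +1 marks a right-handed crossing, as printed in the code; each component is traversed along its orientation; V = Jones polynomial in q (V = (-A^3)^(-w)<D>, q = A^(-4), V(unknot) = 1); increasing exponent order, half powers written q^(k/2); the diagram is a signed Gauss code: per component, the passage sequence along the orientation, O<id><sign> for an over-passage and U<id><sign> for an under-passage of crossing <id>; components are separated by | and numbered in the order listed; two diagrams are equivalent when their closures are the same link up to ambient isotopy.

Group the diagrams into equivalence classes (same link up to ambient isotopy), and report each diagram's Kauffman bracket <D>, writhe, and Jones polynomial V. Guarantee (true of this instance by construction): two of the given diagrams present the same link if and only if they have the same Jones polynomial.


equivalence classes: {D1, D2, D3, D4}
D1 (bracket -A^-11 + A^-7 - A^-3 + 2A + A^9; 13 crossings at w = +5): V = -q^(3/2) - 2q^(7/2) + q^(9/2) - q^(11/2) + q^(13/2)
V(D2) = -q^(3/2) - 2q^(7/2) + q^(9/2) - q^(11/2) + q^(13/2)  (w +5, c 11, <D> = -A^-11 + A^-7 - A^-3 + 2A + A^9)
V(D3) = -q^(3/2) - 2q^(7/2) + q^(9/2) - q^(11/2) + q^(13/2)  (w +5, c 11, <D> = -A^-11 + A^-7 - A^-3 + 2A + A^9)
V(D4) = -q^(3/2) - 2q^(7/2) + q^(9/2) - q^(11/2) + q^(13/2)  [11 crossings, <D> = -A^-11 + A^-7 - A^-3 + 2A + A^9, w = +5]
key observation: one V(q) for all 4 diagrams — one class (guaranteed)


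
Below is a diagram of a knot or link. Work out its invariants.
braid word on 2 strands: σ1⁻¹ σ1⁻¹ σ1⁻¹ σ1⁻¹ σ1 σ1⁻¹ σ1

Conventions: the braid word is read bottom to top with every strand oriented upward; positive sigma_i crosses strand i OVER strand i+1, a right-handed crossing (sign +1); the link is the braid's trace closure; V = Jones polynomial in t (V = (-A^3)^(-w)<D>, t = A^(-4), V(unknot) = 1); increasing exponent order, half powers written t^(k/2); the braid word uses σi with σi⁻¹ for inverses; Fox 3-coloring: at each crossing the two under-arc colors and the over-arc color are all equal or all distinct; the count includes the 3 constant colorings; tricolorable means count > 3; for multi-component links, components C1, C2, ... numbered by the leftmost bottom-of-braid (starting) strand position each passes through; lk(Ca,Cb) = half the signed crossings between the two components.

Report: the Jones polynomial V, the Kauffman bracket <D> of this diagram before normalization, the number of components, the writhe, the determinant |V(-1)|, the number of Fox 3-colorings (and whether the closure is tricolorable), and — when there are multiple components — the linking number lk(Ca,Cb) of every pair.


V = -t^-4 + t^-3 + t^-1
<D> = -A^-5 - A^3 + A^7 (w = -3)
1 component over 7 crossings, w = -3
9 Fox colorings among 3^7, |V(-1)| = 3: tricolorable
why: |V(-1)| = 3: so tricolorable, since 3 divides 3


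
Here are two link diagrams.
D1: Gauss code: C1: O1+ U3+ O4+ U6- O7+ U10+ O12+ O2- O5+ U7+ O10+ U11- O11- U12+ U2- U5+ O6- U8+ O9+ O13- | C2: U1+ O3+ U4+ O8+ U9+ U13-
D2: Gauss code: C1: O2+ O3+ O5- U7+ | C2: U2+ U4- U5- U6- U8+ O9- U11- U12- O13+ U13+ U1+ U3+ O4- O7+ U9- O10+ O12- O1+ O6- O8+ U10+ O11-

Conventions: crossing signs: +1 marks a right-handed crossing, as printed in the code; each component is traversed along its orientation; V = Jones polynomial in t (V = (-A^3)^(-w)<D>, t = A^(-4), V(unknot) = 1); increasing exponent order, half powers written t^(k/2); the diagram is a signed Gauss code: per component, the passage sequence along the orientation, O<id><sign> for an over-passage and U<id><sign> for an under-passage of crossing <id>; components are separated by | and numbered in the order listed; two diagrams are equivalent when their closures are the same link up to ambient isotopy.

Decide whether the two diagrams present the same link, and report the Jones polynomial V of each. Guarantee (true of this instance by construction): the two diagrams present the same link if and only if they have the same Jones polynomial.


equivalent: no
V(D1) = -t^(5/2) - 2t^(9/2) + 2t^(11/2) - 2t^(13/2) + 2t^(15/2) - 2t^(17/2) + t^(19/2)  (w +5, c 13, <D> = -A^-23 + 2A^-19 - 2A^-15 + 2A^-11 - 2A^-7 + 2A^-3 + A^5)
D2 (bracket A^-3 + 2A^5 - A^9 + A^13 - A^17; 13 crossings at w = +1): V = t^(-7/2) - t^(-5/2) + t^(-3/2) - 2t^(-1/2) - t^(3/2)
why: V(t) takes 2 values over 2 diagrams, fixing the grouping


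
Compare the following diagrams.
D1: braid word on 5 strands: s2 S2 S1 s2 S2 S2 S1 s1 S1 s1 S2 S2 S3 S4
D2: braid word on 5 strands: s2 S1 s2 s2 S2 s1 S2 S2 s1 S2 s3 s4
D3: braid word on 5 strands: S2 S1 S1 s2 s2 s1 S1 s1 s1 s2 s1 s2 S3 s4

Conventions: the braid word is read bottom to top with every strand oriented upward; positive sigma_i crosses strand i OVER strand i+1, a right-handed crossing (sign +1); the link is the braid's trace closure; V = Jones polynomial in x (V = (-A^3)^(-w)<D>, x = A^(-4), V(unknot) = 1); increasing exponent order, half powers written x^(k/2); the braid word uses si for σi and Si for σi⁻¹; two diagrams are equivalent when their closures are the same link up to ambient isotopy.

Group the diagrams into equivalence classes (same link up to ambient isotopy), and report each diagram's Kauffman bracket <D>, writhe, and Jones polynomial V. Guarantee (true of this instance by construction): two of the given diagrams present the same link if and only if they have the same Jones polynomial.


grouping into links: {D1} | {D2} | {D3}
V(D1) = -x^-4 + x^-3 + x^-1  (w -6, c 14, <D> = A^-14 + A^-6 - A^-2)
D2 (bracket A^6; 12 crossings at w = +2): V = 1
V(D3) = x - x^2 + 2x^3 - x^4 + x^5 - x^6  (w +4, c 14, <D> = -A^-12 + A^-8 - A^-4 + 2 - A^4 + A^8)
key observation: 3 classes among 3 diagrams; unequal V(x) rules out equality


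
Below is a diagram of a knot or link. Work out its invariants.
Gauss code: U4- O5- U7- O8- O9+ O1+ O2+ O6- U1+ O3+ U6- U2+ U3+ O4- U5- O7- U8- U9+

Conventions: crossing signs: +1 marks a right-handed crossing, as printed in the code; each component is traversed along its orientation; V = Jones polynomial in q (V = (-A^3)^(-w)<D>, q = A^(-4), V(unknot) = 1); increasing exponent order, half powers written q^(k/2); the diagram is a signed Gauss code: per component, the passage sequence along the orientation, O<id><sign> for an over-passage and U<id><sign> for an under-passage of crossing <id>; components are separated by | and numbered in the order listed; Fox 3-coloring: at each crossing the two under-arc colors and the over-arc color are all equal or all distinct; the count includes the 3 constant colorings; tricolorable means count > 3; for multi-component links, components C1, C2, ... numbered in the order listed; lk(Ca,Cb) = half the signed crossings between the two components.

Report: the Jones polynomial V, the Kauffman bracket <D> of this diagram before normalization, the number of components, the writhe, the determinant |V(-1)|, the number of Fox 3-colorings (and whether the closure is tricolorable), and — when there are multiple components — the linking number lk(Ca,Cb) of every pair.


V = -q^-4 + q^-3 + q^-1
<D> = -A - A^9 + A^13 (w = -1)
1 component over 9 crossings, w = -1
9 Fox colorings among 3^9, |V(-1)| = 3: tricolorable
why: det 3 = |V(-1)|; divisible by 3, so tricolorable


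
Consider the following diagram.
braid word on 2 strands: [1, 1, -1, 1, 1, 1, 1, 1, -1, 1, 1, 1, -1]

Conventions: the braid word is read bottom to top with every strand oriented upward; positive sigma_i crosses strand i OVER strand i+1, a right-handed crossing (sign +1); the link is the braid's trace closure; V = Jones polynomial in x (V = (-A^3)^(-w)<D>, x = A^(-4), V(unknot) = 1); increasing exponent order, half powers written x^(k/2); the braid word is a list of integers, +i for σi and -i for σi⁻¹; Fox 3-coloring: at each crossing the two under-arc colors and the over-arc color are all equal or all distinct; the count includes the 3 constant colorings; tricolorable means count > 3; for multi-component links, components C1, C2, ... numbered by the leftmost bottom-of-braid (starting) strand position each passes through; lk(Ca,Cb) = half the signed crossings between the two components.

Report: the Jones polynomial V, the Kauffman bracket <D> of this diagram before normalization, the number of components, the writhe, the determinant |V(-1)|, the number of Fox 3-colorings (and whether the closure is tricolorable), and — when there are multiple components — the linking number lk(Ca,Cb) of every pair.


V(x) = x^3 + x^5 - x^6 + x^7 - x^8 + x^9 - x^10
bracket: A^-19 - A^-15 + A^-11 - A^-7 + A^-3 - A - A^9, w = +7
1 component, writhe +7, over 13 crossings
det 7, colorings 3 of 3^13 — not tricolorable
observation: V spans 7 powers of x: at least 7 crossings in any diagram


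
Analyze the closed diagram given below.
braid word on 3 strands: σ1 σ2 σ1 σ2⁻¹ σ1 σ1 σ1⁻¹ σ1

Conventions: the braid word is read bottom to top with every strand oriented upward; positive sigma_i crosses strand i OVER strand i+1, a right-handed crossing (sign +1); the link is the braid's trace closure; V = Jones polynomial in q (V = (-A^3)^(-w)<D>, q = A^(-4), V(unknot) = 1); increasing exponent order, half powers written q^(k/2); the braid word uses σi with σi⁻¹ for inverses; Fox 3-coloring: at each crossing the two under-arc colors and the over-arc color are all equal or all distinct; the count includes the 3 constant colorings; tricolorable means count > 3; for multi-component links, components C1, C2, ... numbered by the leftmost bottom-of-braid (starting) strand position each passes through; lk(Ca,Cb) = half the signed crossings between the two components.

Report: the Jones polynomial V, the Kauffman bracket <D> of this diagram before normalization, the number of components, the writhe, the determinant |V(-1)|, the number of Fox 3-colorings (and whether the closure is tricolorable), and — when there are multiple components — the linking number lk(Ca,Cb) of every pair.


Jones polynomial: V(q) = q + q^3 - q^4
<D> = -A^-4 + 1 + A^8; writhe +4
components 1, writhe +4 (8 crossings)
3-colorings: 9 of 3^8, det 3 — tricolorable
note: |V(-1)| = 3: so tricolorable, since 3 divides 3


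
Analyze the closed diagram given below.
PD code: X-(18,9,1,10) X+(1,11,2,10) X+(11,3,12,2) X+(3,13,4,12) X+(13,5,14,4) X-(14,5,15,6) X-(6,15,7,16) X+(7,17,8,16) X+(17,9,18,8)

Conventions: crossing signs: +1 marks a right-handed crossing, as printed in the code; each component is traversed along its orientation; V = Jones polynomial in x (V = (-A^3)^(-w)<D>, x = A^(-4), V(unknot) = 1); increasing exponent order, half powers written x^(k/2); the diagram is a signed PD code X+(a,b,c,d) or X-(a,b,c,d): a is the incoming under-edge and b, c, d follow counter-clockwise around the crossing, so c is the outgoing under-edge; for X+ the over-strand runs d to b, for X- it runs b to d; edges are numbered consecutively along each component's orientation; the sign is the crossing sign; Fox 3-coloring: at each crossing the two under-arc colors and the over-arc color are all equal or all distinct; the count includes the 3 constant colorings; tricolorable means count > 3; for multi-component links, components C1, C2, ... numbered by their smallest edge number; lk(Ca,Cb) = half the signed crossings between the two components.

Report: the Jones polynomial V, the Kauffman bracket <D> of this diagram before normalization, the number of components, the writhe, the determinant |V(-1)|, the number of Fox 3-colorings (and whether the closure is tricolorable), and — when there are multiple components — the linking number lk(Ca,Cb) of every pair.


V(x) = x + x^3 - x^4
bracket: A^-7 - A^-3 - A^5, w = +3
1 component, writhe +3, over 9 crossings
det 3, colorings 9 of 3^9 — tricolorable
observation: |V(-1)| = 3: so tricolorable, since 3 divides 3


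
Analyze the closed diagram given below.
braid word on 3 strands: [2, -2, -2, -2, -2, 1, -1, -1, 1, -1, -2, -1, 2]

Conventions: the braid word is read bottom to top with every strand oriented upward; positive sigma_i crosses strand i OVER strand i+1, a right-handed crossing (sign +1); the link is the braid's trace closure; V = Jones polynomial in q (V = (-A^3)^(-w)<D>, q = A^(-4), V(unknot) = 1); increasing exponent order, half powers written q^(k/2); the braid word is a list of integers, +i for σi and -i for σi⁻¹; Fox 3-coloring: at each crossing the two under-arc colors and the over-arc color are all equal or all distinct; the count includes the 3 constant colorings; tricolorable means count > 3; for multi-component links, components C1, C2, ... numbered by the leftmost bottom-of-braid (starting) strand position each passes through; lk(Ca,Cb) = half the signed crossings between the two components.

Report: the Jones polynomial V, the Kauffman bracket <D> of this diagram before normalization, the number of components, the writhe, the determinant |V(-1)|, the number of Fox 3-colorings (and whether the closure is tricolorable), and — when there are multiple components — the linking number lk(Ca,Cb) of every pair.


V(q) = -q^(-11/2) + q^(-9/2) - q^(-7/2) - q^(-3/2)
bracket: A^-9 + A^-1 - A^3 + A^7, w = -5
2 components, writhe -5, over 13 crossings
lk(C1,C2) = -2
det 4, colorings 3 of 3^13 — not tricolorable
observation: |V(-1)| = 4: so not tricolorable, since 3 does not divide 4


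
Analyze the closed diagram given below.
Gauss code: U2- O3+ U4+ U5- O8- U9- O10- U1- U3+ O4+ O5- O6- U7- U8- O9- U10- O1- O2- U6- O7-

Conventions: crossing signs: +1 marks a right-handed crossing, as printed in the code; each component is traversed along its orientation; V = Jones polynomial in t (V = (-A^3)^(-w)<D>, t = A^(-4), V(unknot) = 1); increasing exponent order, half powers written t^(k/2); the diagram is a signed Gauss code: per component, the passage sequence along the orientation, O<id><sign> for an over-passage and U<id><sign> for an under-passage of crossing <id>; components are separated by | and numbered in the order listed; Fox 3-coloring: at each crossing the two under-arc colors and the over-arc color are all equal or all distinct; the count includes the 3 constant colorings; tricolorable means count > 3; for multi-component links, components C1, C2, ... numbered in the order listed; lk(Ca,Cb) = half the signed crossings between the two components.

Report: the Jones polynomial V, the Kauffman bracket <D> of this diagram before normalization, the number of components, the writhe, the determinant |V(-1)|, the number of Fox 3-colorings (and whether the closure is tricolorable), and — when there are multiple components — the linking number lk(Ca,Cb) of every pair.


V = -t^-9 + 2t^-8 - 3t^-7 + 3t^-6 - 3t^-5 + 3t^-4 - t^-3 + t^-2
<D> = A^-10 - A^-6 + 3A^-2 - 3A^2 + 3A^6 - 3A^10 + 2A^14 - A^18 (w = -6)
1 component over 10 crossings, w = -6
3 Fox colorings among 3^10, |V(-1)| = 17: not tricolorable
why: |V(-1)| = 17: so not tricolorable, since 3 does not divide 17


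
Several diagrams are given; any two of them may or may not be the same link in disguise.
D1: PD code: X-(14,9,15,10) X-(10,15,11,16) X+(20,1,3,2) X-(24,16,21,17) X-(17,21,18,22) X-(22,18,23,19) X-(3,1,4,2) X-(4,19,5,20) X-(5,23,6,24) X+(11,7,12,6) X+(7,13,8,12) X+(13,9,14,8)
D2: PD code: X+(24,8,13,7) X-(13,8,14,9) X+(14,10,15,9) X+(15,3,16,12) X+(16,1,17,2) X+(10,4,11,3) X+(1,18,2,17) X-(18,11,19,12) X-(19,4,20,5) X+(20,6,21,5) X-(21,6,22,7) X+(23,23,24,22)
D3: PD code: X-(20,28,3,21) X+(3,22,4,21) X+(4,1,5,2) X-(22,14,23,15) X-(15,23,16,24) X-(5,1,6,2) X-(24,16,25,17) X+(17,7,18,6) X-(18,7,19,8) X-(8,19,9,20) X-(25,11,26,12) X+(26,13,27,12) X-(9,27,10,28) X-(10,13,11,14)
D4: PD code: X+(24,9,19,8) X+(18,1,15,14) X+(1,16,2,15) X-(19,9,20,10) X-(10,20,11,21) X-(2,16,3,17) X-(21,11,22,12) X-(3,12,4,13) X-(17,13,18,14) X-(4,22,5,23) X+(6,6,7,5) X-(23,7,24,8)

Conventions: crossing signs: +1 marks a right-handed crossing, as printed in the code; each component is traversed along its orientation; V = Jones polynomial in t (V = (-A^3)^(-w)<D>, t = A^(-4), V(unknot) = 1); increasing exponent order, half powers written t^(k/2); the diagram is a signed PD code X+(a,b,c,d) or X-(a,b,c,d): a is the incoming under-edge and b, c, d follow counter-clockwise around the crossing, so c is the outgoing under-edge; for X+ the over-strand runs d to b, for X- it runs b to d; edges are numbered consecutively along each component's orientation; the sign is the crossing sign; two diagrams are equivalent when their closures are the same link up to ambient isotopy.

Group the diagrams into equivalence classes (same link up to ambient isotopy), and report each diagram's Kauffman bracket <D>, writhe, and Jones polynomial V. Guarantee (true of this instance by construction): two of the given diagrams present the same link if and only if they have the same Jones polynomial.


classes: {D1, D3, D4} | {D2}
V(D1) = t^-6 + t^-3 + t^-2 + t^-1  [12 crossings, <D> = A^-8 + A^-4 + 1 + A^12, w = -4]
V(D2) = 1 + t + t^2 + t^3  [12 crossings, <D> = 1 + A^4 + A^8 + A^12, w = +4]
V(D3) = t^-6 + t^-3 + t^-2 + t^-1  (w -6, c 14, <D> = A^-14 + A^-10 + A^-6 + A^6)
D4 (bracket A^-8 + A^-4 + 1 + A^12; 12 crossings at w = -4): V = t^-6 + t^-3 + t^-2 + t^-1
insight: 2 classes among 4 diagrams; unequal V(t) rules out equality


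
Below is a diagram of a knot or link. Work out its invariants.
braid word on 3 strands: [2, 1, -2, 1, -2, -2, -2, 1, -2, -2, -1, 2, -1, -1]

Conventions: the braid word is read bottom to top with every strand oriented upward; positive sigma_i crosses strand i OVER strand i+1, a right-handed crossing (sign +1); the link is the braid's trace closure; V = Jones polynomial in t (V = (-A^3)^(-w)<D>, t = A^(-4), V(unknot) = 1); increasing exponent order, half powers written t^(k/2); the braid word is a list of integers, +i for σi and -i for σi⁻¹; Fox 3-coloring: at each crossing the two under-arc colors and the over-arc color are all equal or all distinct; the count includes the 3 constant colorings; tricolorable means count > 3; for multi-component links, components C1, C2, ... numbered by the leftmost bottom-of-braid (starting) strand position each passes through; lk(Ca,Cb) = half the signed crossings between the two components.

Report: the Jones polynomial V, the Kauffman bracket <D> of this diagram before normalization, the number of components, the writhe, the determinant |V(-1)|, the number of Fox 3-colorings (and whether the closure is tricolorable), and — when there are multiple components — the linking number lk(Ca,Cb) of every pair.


V = t^-10 - 3t^-9 + 6t^-8 - 10t^-7 + 14t^-6 - 17t^-5 + 17t^-4 - 16t^-3 + 14t^-2 - 9t^-1 + 6 - 3t + t^2
<D> = A^-20 - 3A^-16 + 6A^-12 - 9A^-8 + 14A^-4 - 16 + 17A^4 - 17A^8 + 14A^12 - 10A^16 + 6A^20 - 3A^24 + A^28 (w = -4)
1 component over 14 crossings, w = -4
9 Fox colorings among 3^14, |V(-1)| = 117: tricolorable
why: |V(-1)| = 117: so tricolorable, since 3 divides 117


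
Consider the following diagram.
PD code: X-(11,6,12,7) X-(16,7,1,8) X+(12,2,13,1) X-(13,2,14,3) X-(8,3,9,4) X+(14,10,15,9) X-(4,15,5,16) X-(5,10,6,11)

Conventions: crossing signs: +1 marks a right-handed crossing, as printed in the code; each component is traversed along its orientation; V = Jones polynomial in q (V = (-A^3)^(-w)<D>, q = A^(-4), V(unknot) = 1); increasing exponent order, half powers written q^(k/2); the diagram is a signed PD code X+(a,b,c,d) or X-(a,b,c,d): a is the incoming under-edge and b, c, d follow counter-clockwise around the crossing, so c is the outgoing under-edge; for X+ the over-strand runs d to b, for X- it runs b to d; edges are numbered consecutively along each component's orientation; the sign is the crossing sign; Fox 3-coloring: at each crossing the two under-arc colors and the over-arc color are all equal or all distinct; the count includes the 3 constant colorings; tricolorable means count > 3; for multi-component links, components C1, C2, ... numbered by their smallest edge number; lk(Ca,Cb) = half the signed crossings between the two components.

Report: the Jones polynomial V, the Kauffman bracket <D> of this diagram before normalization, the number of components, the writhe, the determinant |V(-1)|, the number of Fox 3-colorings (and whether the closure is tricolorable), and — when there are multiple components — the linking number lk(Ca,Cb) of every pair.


Jones polynomial: V(q) = -q^-6 + q^-5 - q^-4 + 2q^-3 - q^-2 + q^-1
<D> = A^-8 - A^-4 + 2 - A^4 + A^8 - A^12; writhe -4
components 1, writhe -4 (8 crossings)
3-colorings: 3 of 3^8, det 7 — not tricolorable
note: the span of V is 5, forcing >= 5 crossings in any diagram


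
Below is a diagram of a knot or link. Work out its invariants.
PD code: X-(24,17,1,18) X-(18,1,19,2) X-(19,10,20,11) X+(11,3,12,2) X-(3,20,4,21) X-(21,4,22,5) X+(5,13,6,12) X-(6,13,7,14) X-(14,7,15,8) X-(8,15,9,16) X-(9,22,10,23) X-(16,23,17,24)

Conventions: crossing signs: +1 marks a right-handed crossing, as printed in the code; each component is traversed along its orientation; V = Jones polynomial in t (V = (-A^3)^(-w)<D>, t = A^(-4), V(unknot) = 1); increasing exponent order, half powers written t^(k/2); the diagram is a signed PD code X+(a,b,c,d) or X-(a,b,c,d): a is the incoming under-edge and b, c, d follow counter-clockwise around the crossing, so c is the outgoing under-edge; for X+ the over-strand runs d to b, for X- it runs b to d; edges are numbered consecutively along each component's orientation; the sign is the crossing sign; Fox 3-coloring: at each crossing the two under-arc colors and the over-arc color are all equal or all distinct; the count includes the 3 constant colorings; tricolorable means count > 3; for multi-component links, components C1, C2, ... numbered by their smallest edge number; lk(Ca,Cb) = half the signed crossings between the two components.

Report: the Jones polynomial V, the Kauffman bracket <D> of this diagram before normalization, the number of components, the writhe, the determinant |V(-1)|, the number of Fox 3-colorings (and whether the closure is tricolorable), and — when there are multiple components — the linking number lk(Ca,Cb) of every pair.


V(t) = -t^-8 + t^-5 + t^-3
bracket: A^-12 + A^-4 - A^8, w = -8
1 component, writhe -8, over 12 crossings
det 3, colorings 9 of 3^12 — tricolorable
observation: det 3 = |V(-1)|; divisible by 3, so tricolorable
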